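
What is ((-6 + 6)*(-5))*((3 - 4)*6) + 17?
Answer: 17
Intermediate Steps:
((-6 + 6)*(-5))*((3 - 4)*6) + 17 = (0*(-5))*(-1*6) + 17 = 0*(-6) + 17 = 0 + 17 = 17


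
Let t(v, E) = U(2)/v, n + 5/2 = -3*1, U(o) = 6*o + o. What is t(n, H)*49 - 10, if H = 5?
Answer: -1482/11 ≈ -134.73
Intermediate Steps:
U(o) = 7*o
n = -11/2 (n = -5/2 - 3*1 = -5/2 - 3 = -11/2 ≈ -5.5000)
t(v, E) = 14/v (t(v, E) = (7*2)/v = 14/v)
t(n, H)*49 - 10 = (14/(-11/2))*49 - 10 = (14*(-2/11))*49 - 10 = -28/11*49 - 10 = -1372/11 - 10 = -1482/11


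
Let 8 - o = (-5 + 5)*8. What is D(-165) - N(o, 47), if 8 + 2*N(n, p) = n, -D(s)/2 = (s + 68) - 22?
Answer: 238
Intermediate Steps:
D(s) = -92 - 2*s (D(s) = -2*((s + 68) - 22) = -2*((68 + s) - 22) = -2*(46 + s) = -92 - 2*s)
o = 8 (o = 8 - (-5 + 5)*8 = 8 - 0*8 = 8 - 1*0 = 8 + 0 = 8)
N(n, p) = -4 + n/2
D(-165) - N(o, 47) = (-92 - 2*(-165)) - (-4 + (½)*8) = (-92 + 330) - (-4 + 4) = 238 - 1*0 = 238 + 0 = 238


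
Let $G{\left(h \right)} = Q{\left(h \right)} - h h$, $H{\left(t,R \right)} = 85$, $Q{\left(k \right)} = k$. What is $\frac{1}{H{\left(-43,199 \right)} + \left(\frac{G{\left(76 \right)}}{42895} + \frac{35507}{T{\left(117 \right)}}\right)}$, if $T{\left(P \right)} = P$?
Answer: $\frac{1003743}{389799328} \approx 0.002575$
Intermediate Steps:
$G{\left(h \right)} = h - h^{2}$ ($G{\left(h \right)} = h - h h = h - h^{2}$)
$\frac{1}{H{\left(-43,199 \right)} + \left(\frac{G{\left(76 \right)}}{42895} + \frac{35507}{T{\left(117 \right)}}\right)} = \frac{1}{85 + \left(\frac{76 \left(1 - 76\right)}{42895} + \frac{35507}{117}\right)} = \frac{1}{85 + \left(76 \left(1 - 76\right) \frac{1}{42895} + 35507 \cdot \frac{1}{117}\right)} = \frac{1}{85 + \left(76 \left(-75\right) \frac{1}{42895} + \frac{35507}{117}\right)} = \frac{1}{85 + \left(\left(-5700\right) \frac{1}{42895} + \frac{35507}{117}\right)} = \frac{1}{85 + \left(- \frac{1140}{8579} + \frac{35507}{117}\right)} = \frac{1}{85 + \frac{304481173}{1003743}} = \frac{1}{\frac{389799328}{1003743}} = \frac{1003743}{389799328}$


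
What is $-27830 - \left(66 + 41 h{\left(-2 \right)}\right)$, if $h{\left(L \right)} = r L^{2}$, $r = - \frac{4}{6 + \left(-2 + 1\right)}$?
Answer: $- \frac{138824}{5} \approx -27765.0$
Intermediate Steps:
$r = - \frac{4}{5}$ ($r = - \frac{4}{6 - 1} = - \frac{4}{5} \approx -0.8$)
$h{\left(L \right)} = - \frac{4 L^{2}}{5}$
$-27830 - \left(66 + 41 h{\left(-2 \right)}\right) = -27830 - \left(66 + 41 \left(- \frac{4 \left(-2\right)^{2}}{5}\right)\right) = -27830 - \left(66 + 41 \left(\left(- \frac{4}{5}\right) 4\right)\right) = -27830 - - \frac{326}{5} = -27830 + \left(\frac{656}{5} - 66\right) = -27830 + \frac{326}{5} = - \frac{138824}{5}$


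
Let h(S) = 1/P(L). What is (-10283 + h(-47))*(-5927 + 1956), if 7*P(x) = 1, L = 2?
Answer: 40805996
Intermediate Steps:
P(x) = ⅐ (P(x) = (⅐)*1 = ⅐)
h(S) = 7 (h(S) = 1/(⅐) = 7)
(-10283 + h(-47))*(-5927 + 1956) = (-10283 + 7)*(-5927 + 1956) = -10276*(-3971) = 40805996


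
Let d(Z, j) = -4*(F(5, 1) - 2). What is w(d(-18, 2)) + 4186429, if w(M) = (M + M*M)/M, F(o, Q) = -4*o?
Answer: 4186518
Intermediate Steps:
d(Z, j) = 88 (d(Z, j) = -4*(-4*5 - 2) = -4*(-20 - 2) = -4*(-22) = 88)
w(M) = (M + M**2)/M
w(d(-18, 2)) + 4186429 = (1 + 88) + 4186429 = 89 + 4186429 = 4186518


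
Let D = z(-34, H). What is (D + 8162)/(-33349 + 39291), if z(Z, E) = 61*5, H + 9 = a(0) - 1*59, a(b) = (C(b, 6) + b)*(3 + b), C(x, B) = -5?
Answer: 8467/5942 ≈ 1.4249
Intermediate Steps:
a(b) = (-5 + b)*(3 + b)
H = -83 (H = -9 + ((-15 + 0² - 2*0) - 1*59) = -9 + ((-15 + 0 + 0) - 59) = -9 + (-15 - 59) = -9 - 74 = -83)
z(Z, E) = 305
D = 305
(D + 8162)/(-33349 + 39291) = (305 + 8162)/(-33349 + 39291) = 8467/5942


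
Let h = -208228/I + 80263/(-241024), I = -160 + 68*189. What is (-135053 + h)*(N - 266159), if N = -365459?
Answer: 32622175943451996707/382384576 ≈ 8.5312e+10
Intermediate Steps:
I = 12692 (I = -160 + 12852 = 12692)
h = -12801660867/764769152 (h = -208228/12692 + 80263/(-241024) = -208228*1/12692 + 80263*(-1/241024) = -52057/3173 - 80263/241024 = -12801660867/764769152 ≈ -16.739)
(-135053 + h)*(N - 266159) = (-135053 - 12801660867/764769152)*(-365459 - 266159) = -103297169945923/764769152*(-631618) = 32622175943451996707/382384576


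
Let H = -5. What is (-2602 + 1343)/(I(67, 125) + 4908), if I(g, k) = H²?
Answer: -1259/4933 ≈ -0.25522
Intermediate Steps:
I(g, k) = 25 (I(g, k) = (-5)² = 25)
(-2602 + 1343)/(I(67, 125) + 4908) = (-2602 + 1343)/(25 + 4908) = -1259/4933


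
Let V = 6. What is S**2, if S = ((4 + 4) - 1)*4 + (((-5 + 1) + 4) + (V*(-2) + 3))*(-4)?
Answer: 4096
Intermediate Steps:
S = 64 (S = ((4 + 4) - 1)*4 + (((-5 + 1) + 4) + (6*(-2) + 3))*(-4) = (8 - 1)*4 + ((-4 + 4) + (-12 + 3))*(-4) = 7*4 + (0 - 9)*(-4) = 28 - 9*(-4) = 28 + 36 = 64)
S**2 = 64**2 = 4096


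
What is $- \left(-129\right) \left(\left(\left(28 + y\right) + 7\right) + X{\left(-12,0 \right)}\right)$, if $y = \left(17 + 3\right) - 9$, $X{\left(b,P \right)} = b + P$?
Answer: $4386$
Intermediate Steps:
$X{\left(b,P \right)} = P + b$
$y = 11$ ($y = 20 + \left(-9 + 0\right) = 20 - 9 = 11$)
$- \left(-129\right) \left(\left(\left(28 + y\right) + 7\right) + X{\left(-12,0 \right)}\right) = - \left(-129\right) \left(\left(\left(28 + 11\right) + 7\right) + \left(0 - 12\right)\right) = - \left(-129\right) \left(\left(39 + 7\right) - 12\right) = - \left(-129\right) \left(46 - 12\right) = - \left(-129\right) 34 = \left(-1\right) \left(-4386\right) = 4386$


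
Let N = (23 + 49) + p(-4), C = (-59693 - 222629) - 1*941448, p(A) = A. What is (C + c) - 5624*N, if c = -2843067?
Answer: -4449269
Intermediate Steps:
C = -1223770 (C = -282322 - 941448 = -1223770)
N = 68 (N = (23 + 49) - 4 = 72 - 4 = 68)
(C + c) - 5624*N = (-1223770 - 2843067) - 5624*68 = -4066837 - 382432 = -4449269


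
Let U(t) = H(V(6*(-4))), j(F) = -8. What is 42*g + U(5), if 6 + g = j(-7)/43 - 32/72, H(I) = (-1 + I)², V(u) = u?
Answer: 44701/129 ≈ 346.52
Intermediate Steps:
U(t) = 625 (U(t) = (-1 + 6*(-4))² = (-1 - 24)² = (-25)² = 625)
g = -2566/387 (g = -6 + (-8/43 - 32/72) = -6 + (-8*1/43 - 32*1/72) = -6 + (-8/43 - 4/9) = -6 - 244/387 = -2566/387 ≈ -6.6305)
42*g + U(5) = 42*(-2566/387) + 625 = -35924/129 + 625 = 44701/129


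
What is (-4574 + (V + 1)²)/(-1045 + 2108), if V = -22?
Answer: -4133/1063 ≈ -3.8881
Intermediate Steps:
(-4574 + (V + 1)²)/(-1045 + 2108) = (-4574 + (-22 + 1)²)/(-1045 + 2108) = (-4574 + (-21)²)/1063 = (-4574 + 441)*(1/1063) = -4133*1/1063 = -4133/1063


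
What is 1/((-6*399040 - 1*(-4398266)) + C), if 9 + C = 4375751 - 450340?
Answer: 1/5929428 ≈ 1.6865e-7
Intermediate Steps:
C = 3925402 (C = -9 + (4375751 - 450340) = -9 + 3925411 = 3925402)
1/((-6*399040 - 1*(-4398266)) + C) = 1/((-6*399040 - 1*(-4398266)) + 3925402) = 1/((-2394240 + 4398266) + 3925402) = 1/(2004026 + 3925402) = 1/5929428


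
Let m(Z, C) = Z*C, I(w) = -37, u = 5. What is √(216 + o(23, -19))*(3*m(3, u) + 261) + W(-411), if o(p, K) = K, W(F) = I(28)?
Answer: -37 + 306*√197 ≈ 4257.9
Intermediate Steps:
W(F) = -37
m(Z, C) = C*Z
√(216 + o(23, -19))*(3*m(3, u) + 261) + W(-411) = √(216 - 19)*(3*(5*3) + 261) - 37 = √197*(3*15 + 261) - 37 = √197*(45 + 261) - 37 = √197*306 - 37 = 306*√197 - 37 = -37 + 306*√197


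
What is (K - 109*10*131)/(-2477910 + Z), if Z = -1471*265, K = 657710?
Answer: -14712/81935 ≈ -0.17956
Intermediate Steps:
Z = -389815
(K - 109*10*131)/(-2477910 + Z) = (657710 - 109*10*131)/(-2477910 - 389815) = (657710 - 1090*131)/(-2867725) = (657710 - 142790)*(-1/2867725) = 514920*(-1/2867725) = -14712/81935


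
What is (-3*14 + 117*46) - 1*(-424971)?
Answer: 430311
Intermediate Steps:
(-3*14 + 117*46) - 1*(-424971) = (-42 + 5382) + 424971 = 5340 + 424971 = 430311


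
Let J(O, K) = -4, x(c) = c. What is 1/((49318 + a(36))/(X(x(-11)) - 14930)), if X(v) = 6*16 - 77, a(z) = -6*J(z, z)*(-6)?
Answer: -14911/49174 ≈ -0.30323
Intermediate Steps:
a(z) = -144 (a(z) = -6*(-4)*(-6) = 24*(-6) = -144)
X(v) = 19 (X(v) = 96 - 77 = 19)
1/((49318 + a(36))/(X(x(-11)) - 14930)) = 1/((49318 - 144)/(19 - 14930)) = 1/(49174/(-14911)) = 1/(49174*(-1/14911)) = 1/(-49174/14911) = -14911/49174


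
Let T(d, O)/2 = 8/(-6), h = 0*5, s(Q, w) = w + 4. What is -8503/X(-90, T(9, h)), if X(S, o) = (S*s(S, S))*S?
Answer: 8503/696600 ≈ 0.012206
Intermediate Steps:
s(Q, w) = 4 + w
h = 0
T(d, O) = -8/3 (T(d, O) = 2*(8/(-6)) = 2*(8*(-1/6)) = 2*(-4/3) = -8/3)
X(S, o) = S**2*(4 + S) (X(S, o) = (S*(4 + S))*S = S**2*(4 + S))
-8503/X(-90, T(9, h)) = -8503*1/(8100*(4 - 90)) = -8503/(8100*(-86)) = -8503/(-696600) = -8503*(-1/696600) = 8503/696600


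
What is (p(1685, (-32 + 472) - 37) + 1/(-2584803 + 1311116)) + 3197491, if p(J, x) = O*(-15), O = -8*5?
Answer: 4073366931516/1273687 ≈ 3.1981e+6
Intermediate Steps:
O = -40
p(J, x) = 600 (p(J, x) = -40*(-15) = 600)
(p(1685, (-32 + 472) - 37) + 1/(-2584803 + 1311116)) + 3197491 = (600 + 1/(-2584803 + 1311116)) + 3197491 = (600 + 1/(-1273687)) + 3197491 = (600 - 1/1273687) + 3197491 = 764212199/1273687 + 3197491 = 4073366931516/1273687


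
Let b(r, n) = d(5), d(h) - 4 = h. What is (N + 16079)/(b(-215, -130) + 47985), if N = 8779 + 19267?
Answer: 44125/47994 ≈ 0.91939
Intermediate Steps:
d(h) = 4 + h
b(r, n) = 9 (b(r, n) = 4 + 5 = 9)
N = 28046
(N + 16079)/(b(-215, -130) + 47985) = (28046 + 16079)/(9 + 47985) = 44125/47994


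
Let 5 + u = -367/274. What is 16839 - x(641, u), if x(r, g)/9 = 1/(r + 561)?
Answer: 20240469/1202 ≈ 16839.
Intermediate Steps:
u = -1737/274 (u = -5 - 367/274 = -1737/274 ≈ -6.3394)
x(r, g) = 9/(561 + r) (x(r, g) = 9/(r + 561) = 9/(561 + r))
16839 - x(641, u) = 16839 - 9/(561 + 641) = 16839 - 9/1202 = 20240469/1202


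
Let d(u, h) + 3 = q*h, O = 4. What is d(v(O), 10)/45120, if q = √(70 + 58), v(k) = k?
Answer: -1/15040 + √2/564 ≈ 0.0024410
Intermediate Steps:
q = 8*√2 (q = √128 = 8*√2 ≈ 11.314)
d(u, h) = -3 + 8*h*√2 (d(u, h) = -3 + (8*√2)*h = -3 + 8*h*√2)
d(v(O), 10)/45120 = (-3 + 8*10*√2)/45120 = (-3 + 80*√2)*(1/45120) = -1/15040 + √2/564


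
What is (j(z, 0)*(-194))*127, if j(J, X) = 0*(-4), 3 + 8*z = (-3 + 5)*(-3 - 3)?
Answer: 0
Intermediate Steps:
z = -15/8 (z = -3/8 + ((-3 + 5)*(-3 - 3))/8 = -3/8 + (2*(-6))/8 = -3/8 + (⅛)*(-12) = -3/8 - 3/2 = -15/8 ≈ -1.8750)
j(J, X) = 0
(j(z, 0)*(-194))*127 = (0*(-194))*127 = 0*127 = 0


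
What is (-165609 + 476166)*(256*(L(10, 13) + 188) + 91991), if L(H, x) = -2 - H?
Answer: 42560905179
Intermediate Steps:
(-165609 + 476166)*(256*(L(10, 13) + 188) + 91991) = (-165609 + 476166)*(256*((-2 - 1*10) + 188) + 91991) = 310557*(256*((-2 - 10) + 188) + 91991) = 310557*(256*(-12 + 188) + 91991) = 310557*(256*176 + 91991) = 310557*(45056 + 91991) = 310557*137047 = 42560905179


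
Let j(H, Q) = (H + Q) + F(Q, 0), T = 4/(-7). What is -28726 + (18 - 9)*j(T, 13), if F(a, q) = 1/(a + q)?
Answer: -2603824/91 ≈ -28613.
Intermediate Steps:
T = -4/7 (T = 4*(-⅐) = -4/7 ≈ -0.57143)
j(H, Q) = H + Q + 1/Q (j(H, Q) = (H + Q) + 1/(Q + 0) = (H + Q) + 1/Q = H + Q + 1/Q)
-28726 + (18 - 9)*j(T, 13) = -28726 + (18 - 9)*(-4/7 + 13 + 1/13) = -28726 + 9*(-4/7 + 13 + 1/13) = -28726 + 9*(1138/91) = -28726 + 10242/91 = -2603824/91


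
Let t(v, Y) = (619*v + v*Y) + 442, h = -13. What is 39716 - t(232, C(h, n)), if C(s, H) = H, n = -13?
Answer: -101318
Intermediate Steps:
t(v, Y) = 442 + 619*v + Y*v (t(v, Y) = (619*v + Y*v) + 442 = 442 + 619*v + Y*v)
39716 - t(232, C(h, n)) = 39716 - (442 + 619*232 - 13*232) = 39716 - (442 + 143608 - 3016) = 39716 - 1*141034 = 39716 - 141034 = -101318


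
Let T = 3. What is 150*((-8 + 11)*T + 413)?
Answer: 63300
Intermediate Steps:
150*((-8 + 11)*T + 413) = 150*((-8 + 11)*3 + 413) = 150*(3*3 + 413) = 150*(9 + 413) = 150*422 = 63300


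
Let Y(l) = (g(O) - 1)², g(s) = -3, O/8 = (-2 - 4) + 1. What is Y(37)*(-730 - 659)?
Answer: -22224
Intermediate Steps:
O = -40 (O = 8*((-2 - 4) + 1) = 8*(-6 + 1) = 8*(-5) = -40)
Y(l) = 16 (Y(l) = (-3 - 1)² = (-4)² = 16)
Y(37)*(-730 - 659) = 16*(-730 - 659) = 16*(-1389) = -22224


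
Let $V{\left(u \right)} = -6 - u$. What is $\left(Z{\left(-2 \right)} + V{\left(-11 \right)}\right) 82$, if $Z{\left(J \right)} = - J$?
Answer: $574$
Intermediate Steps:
$\left(Z{\left(-2 \right)} + V{\left(-11 \right)}\right) 82 = \left(\left(-1\right) \left(-2\right) - -5\right) 82 = \left(2 + \left(-6 + 11\right)\right) 82 = \left(2 + 5\right) 82 = 7 \cdot 82 = 574$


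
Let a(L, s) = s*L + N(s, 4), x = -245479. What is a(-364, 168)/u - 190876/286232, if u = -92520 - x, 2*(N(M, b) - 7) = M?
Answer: -11668453559/10945440122 ≈ -1.0661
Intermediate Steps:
N(M, b) = 7 + M/2
u = 152959 (u = -92520 - 1*(-245479) = -92520 + 245479 = 152959)
a(L, s) = 7 + s/2 + L*s (a(L, s) = s*L + (7 + s/2) = L*s + (7 + s/2) = 7 + s/2 + L*s)
a(-364, 168)/u - 190876/286232 = (7 + (½)*168 - 364*168)/152959 - 190876/286232 = (7 + 84 - 61152)*(1/152959) - 190876*1/286232 = -61061*1/152959 - 47719/71558 = -61061/152959 - 47719/71558 = -11668453559/10945440122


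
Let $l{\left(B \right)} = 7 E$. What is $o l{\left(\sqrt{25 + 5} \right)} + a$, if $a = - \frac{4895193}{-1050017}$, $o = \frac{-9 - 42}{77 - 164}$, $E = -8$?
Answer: $- \frac{857655587}{30450493} \approx -28.166$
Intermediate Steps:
$l{\left(B \right)} = -56$ ($l{\left(B \right)} = 7 \left(-8\right) = -56$)
$o = \frac{17}{29}$ ($o = - \frac{51}{-87} = \left(-51\right) \left(- \frac{1}{87}\right) = \frac{17}{29} \approx 0.58621$)
$a = \frac{4895193}{1050017}$ ($a = \left(-4895193\right) \left(- \frac{1}{1050017}\right) = \frac{4895193}{1050017} \approx 4.662$)
$o l{\left(\sqrt{25 + 5} \right)} + a = \frac{17}{29} \left(-56\right) + \frac{4895193}{1050017} = - \frac{952}{29} + \frac{4895193}{1050017} = - \frac{857655587}{30450493}$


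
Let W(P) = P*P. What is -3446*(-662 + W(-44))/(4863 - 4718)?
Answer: -4390204/145 ≈ -30277.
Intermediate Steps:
W(P) = P²
-3446*(-662 + W(-44))/(4863 - 4718) = -3446*(-662 + (-44)²)/(4863 - 4718) = -3446/(145/(-662 + 1936)) = -3446/(145/1274) = -3446/(145*(1/1274)) = -3446/145/1274 = -3446*1274/145 = -4390204/145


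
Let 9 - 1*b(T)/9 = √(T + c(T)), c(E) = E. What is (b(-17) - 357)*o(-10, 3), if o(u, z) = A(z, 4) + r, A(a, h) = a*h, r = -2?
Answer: -2760 - 90*I*√34 ≈ -2760.0 - 524.79*I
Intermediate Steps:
o(u, z) = -2 + 4*z (o(u, z) = z*4 - 2 = 4*z - 2 = -2 + 4*z)
b(T) = 81 - 9*√2*√T (b(T) = 81 - 9*√(T + T) = 81 - 9*√2*√T)
(b(-17) - 357)*o(-10, 3) = ((81 - 9*√2*√(-17)) - 357)*(-2 + 4*3) = ((81 - 9*√2*I*√17) - 357)*(-2 + 12) = ((81 - 9*I*√34) - 357)*10 = (-276 - 9*I*√34)*10 = -2760 - 90*I*√34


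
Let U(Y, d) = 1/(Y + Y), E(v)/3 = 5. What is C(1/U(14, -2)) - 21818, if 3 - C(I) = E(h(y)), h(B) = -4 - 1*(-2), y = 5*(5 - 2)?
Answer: -21830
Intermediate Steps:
y = 15 (y = 5*3 = 15)
h(B) = -2 (h(B) = -4 + 2 = -2)
E(v) = 15 (E(v) = 3*5 = 15)
U(Y, d) = 1/(2*Y)
C(I) = -12 (C(I) = 3 - 1*15 = 3 - 15 = -12)
C(1/U(14, -2)) - 21818 = -12 - 21818 = -21830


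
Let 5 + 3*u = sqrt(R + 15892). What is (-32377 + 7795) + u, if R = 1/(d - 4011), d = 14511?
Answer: -73751/3 + sqrt(17520930105)/3150 ≈ -24542.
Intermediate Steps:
R = 1/10500 (R = 1/(14511 - 4011) = 1/10500 ≈ 9.5238e-5)
u = -5/3 + sqrt(17520930105)/3150 (u = -5/3 + sqrt(1/10500 + 15892)/3 = -5/3 + sqrt(166866001/10500)/3 = -5/3 + (sqrt(17520930105)/1050)/3 = -5/3 + sqrt(17520930105)/3150 ≈ 40.354)
(-32377 + 7795) + u = (-32377 + 7795) + (-5/3 + sqrt(17520930105)/3150) = -24582 + (-5/3 + sqrt(17520930105)/3150) = -73751/3 + sqrt(17520930105)/3150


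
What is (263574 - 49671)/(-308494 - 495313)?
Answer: -213903/803807 ≈ -0.26611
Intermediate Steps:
(263574 - 49671)/(-308494 - 495313) = 213903/(-803807) = 213903*(-1/803807) = -213903/803807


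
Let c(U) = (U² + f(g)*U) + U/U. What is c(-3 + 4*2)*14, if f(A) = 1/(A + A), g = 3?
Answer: 1127/3 ≈ 375.67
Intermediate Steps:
f(A) = 1/(2*A)
c(U) = 1 + U² + U/6 (c(U) = (U² + ((½)/3)*U) + U/U = (U² + ((½)*(⅓))*U) + 1 = (U² + U/6) + 1 = 1 + U² + U/6)
c(-3 + 4*2)*14 = (1 + (-3 + 4*2)² + (-3 + 4*2)/6)*14 = (1 + (-3 + 8)² + (-3 + 8)/6)*14 = (1 + 5² + (⅙)*5)*14 = (1 + 25 + ⅚)*14 = (161/6)*14 = 1127/3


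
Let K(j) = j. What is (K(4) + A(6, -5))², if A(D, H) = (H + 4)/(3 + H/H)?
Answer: 225/16 ≈ 14.063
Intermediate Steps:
A(D, H) = 1 + H/4 (A(D, H) = (4 + H)/(3 + 1) = (4 + H)/4 = (4 + H)*(¼) = 1 + H/4)
(K(4) + A(6, -5))² = (4 + (1 + (¼)*(-5)))² = (4 + (1 - 5/4))² = (4 - ¼)² = (15/4)² = 225/16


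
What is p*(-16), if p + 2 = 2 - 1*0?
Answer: 0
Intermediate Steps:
p = 0 (p = -2 + (2 - 1*0) = -2 + (2 + 0) = -2 + 2 = 0)
p*(-16) = 0*(-16) = 0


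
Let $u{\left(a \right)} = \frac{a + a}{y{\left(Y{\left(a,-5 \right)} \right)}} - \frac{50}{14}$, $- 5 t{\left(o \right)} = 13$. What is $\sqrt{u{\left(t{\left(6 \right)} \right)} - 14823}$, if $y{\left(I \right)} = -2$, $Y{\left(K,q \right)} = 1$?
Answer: $\frac{i \sqrt{18159365}}{35} \approx 121.75 i$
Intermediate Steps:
$t{\left(o \right)} = - \frac{13}{5}$ ($t{\left(o \right)} = \left(- \frac{1}{5}\right) 13 = - \frac{13}{5}$)
$u{\left(a \right)} = - \frac{25}{7} - a$ ($u{\left(a \right)} = \frac{a + a}{-2} - \frac{50}{14} = 2 a \left(- \frac{1}{2}\right) - \frac{25}{7} = - a - \frac{25}{7} = - \frac{25}{7} - a$)
$\sqrt{u{\left(t{\left(6 \right)} \right)} - 14823} = \sqrt{\left(- \frac{25}{7} - - \frac{13}{5}\right) - 14823} = \sqrt{\left(- \frac{25}{7} + \frac{13}{5}\right) - 14823} = \sqrt{- \frac{34}{35} - 14823} = \sqrt{- \frac{518839}{35}} = \frac{i \sqrt{18159365}}{35}$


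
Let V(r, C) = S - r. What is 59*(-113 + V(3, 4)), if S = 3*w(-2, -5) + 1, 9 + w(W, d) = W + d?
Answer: -9617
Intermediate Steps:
w(W, d) = -9 + W + d (w(W, d) = -9 + (W + d) = -9 + W + d)
S = -47 (S = 3*(-9 - 2 - 5) + 1 = 3*(-16) + 1 = -48 + 1 = -47)
V(r, C) = -47 - r
59*(-113 + V(3, 4)) = 59*(-113 + (-47 - 1*3)) = 59*(-113 + (-47 - 3)) = 59*(-113 - 50) = 59*(-163) = -9617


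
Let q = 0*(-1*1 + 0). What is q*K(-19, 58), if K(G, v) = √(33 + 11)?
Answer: 0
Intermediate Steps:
K(G, v) = 2*√11 (K(G, v) = √44 = 2*√11)
q = 0 (q = 0*(-1 + 0) = 0*(-1) = 0)
q*K(-19, 58) = 0*(2*√11) = 0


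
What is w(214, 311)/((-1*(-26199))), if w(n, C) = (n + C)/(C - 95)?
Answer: 175/1886328 ≈ 9.2773e-5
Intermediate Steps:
w(n, C) = (C + n)/(-95 + C)
w(214, 311)/((-1*(-26199))) = ((311 + 214)/(-95 + 311))/((-1*(-26199))) = (525/216)/26199 = ((1/216)*525)*(1/26199) = (175/72)*(1/26199) = 175/1886328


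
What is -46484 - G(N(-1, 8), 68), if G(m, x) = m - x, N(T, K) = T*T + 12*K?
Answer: -46513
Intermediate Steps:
N(T, K) = T² + 12*K
-46484 - G(N(-1, 8), 68) = -46484 - (((-1)² + 12*8) - 1*68) = -46484 - ((1 + 96) - 68) = -46484 - (97 - 68) = -46484 - 1*29 = -46484 - 29 = -46513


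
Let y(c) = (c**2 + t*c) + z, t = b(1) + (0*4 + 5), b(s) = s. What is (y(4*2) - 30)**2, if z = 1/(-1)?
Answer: 6561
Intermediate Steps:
z = -1 (z = 1*(-1) = -1)
t = 6 (t = 1 + (0*4 + 5) = 1 + (0 + 5) = 1 + 5 = 6)
y(c) = -1 + c**2 + 6*c (y(c) = (c**2 + 6*c) - 1 = -1 + c**2 + 6*c)
(y(4*2) - 30)**2 = ((-1 + (4*2)**2 + 6*(4*2)) - 30)**2 = ((-1 + 8**2 + 6*8) - 30)**2 = ((-1 + 64 + 48) - 30)**2 = (111 - 30)**2 = 81**2 = 6561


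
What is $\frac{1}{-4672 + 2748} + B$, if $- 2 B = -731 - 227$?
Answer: $\frac{921595}{1924} \approx 479.0$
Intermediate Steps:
$B = 479$ ($B = - \frac{-731 - 227}{2} = \left(- \frac{1}{2}\right) \left(-958\right) = 479$)
$\frac{1}{-4672 + 2748} + B = \frac{1}{-4672 + 2748} + 479 = \frac{1}{-1924} + 479 = - \frac{1}{1924} + 479 = \frac{921595}{1924}$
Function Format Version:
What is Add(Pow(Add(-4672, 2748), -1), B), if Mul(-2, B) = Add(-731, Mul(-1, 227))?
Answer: Rational(921595, 1924) ≈ 479.00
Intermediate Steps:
B = 479 (B = Mul(Rational(-1, 2), Add(-731, Mul(-1, 227))) = Mul(Rational(-1, 2), Add(-731, -227)) = Mul(Rational(-1, 2), -958) = 479)
Add(Pow(Add(-4672, 2748), -1), B) = Add(Pow(Add(-4672, 2748), -1), 479) = Add(Pow(-1924, -1), 479) = Add(Rational(-1, 1924), 479) = Rational(921595, 1924)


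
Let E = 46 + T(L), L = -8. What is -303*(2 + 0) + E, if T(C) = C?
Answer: -568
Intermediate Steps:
E = 38 (E = 46 - 8 = 38)
-303*(2 + 0) + E = -303*(2 + 0) + 38 = -303*2 + 38 = -101*6 + 38 = -606 + 38 = -568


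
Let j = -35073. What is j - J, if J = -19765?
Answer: -15308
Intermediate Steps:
j - J = -35073 - 1*(-19765) = -35073 + 19765 = -15308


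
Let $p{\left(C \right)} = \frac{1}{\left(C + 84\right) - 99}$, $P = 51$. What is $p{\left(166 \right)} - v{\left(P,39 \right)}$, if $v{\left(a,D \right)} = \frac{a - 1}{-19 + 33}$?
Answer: $- \frac{3768}{1057} \approx -3.5648$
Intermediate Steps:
$v{\left(a,D \right)} = - \frac{1}{14} + \frac{a}{14}$ ($v{\left(a,D \right)} = \frac{-1 + a}{14} = \left(-1 + a\right) \frac{1}{14} = - \frac{1}{14} + \frac{a}{14}$)
$p{\left(C \right)} = \frac{1}{-15 + C}$ ($p{\left(C \right)} = \frac{1}{\left(84 + C\right) - 99} = \frac{1}{-15 + C}$)
$p{\left(166 \right)} - v{\left(P,39 \right)} = \frac{1}{-15 + 166} - \left(- \frac{1}{14} + \frac{1}{14} \cdot 51\right) = \frac{1}{151} - \left(- \frac{1}{14} + \frac{51}{14}\right) = \frac{1}{151} - \frac{25}{7} = - \frac{3768}{1057}$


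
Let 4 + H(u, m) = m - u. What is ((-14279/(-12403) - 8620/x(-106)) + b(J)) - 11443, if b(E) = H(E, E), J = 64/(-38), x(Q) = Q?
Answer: -7470574756/657359 ≈ -11365.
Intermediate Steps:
J = -32/19 (J = 64*(-1/38) = -32/19 ≈ -1.6842)
H(u, m) = -4 + m - u (H(u, m) = -4 + (m - u) = -4 + m - u)
b(E) = -4 (b(E) = -4 + E - E = -4)
((-14279/(-12403) - 8620/x(-106)) + b(J)) - 11443 = ((-14279/(-12403) - 8620/(-106)) - 4) - 11443 = ((-14279*(-1/12403) - 8620*(-1/106)) - 4) - 11443 = ((14279/12403 + 4310/53) - 4) - 11443 = (54213717/657359 - 4) - 11443 = 51584281/657359 - 11443 = -7470574756/657359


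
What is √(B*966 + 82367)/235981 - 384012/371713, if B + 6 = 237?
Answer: -384012/371713 + √305513/235981 ≈ -1.0307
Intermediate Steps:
B = 231 (B = -6 + 237 = 231)
√(B*966 + 82367)/235981 - 384012/371713 = √(231*966 + 82367)/235981 - 384012/371713 = √(223146 + 82367)*(1/235981) - 384012*1/371713 = √305513*(1/235981) - 384012/371713 = √305513/235981 - 384012/371713 = -384012/371713 + √305513/235981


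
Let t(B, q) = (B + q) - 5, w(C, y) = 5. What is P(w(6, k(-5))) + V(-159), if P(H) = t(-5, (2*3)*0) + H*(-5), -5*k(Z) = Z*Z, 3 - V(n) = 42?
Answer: -74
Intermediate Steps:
V(n) = -39 (V(n) = 3 - 1*42 = 3 - 42 = -39)
k(Z) = -Z**2/5 (k(Z) = -Z*Z/5 = -Z**2/5)
t(B, q) = -5 + B + q
P(H) = -10 - 5*H (P(H) = (-5 - 5 + (2*3)*0) + H*(-5) = (-5 - 5 + 6*0) - 5*H = (-5 - 5 + 0) - 5*H = -10 - 5*H)
P(w(6, k(-5))) + V(-159) = (-10 - 5*5) - 39 = (-10 - 25) - 39 = -35 - 39 = -74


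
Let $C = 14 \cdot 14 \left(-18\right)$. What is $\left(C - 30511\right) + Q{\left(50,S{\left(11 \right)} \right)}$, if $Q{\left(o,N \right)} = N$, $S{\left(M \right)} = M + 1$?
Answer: $-34027$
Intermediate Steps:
$S{\left(M \right)} = 1 + M$
$C = -3528$ ($C = 196 \left(-18\right) = -3528$)
$\left(C - 30511\right) + Q{\left(50,S{\left(11 \right)} \right)} = \left(-3528 - 30511\right) + \left(1 + 11\right) = -34039 + 12 = -34027$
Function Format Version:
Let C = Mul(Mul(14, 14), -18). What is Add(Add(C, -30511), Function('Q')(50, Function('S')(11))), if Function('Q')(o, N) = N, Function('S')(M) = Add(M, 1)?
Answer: -34027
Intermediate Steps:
Function('S')(M) = Add(1, M)
C = -3528 (C = Mul(196, -18) = -3528)
Add(Add(C, -30511), Function('Q')(50, Function('S')(11))) = Add(Add(-3528, -30511), Add(1, 11)) = Add(-34039, 12) = -34027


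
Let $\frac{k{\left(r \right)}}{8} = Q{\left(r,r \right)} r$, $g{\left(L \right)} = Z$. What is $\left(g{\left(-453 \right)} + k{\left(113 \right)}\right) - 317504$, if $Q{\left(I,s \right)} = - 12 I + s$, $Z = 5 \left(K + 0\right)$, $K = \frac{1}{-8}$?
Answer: $- \frac{11529413}{8} \approx -1.4412 \cdot 10^{6}$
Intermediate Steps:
$K = - \frac{1}{8} \approx -0.125$
$Z = - \frac{5}{8}$ ($Z = 5 \left(- \frac{1}{8} + 0\right) = 5 \left(- \frac{1}{8}\right) = - \frac{5}{8} \approx -0.625$)
$Q{\left(I,s \right)} = s - 12 I$
$g{\left(L \right)} = - \frac{5}{8}$
$k{\left(r \right)} = - 88 r^{2}$ ($k{\left(r \right)} = 8 \left(r - 12 r\right) r = 8 - 11 r r = 8 \left(- 11 r^{2}\right) = - 88 r^{2}$)
$\left(g{\left(-453 \right)} + k{\left(113 \right)}\right) - 317504 = \left(- \frac{5}{8} - 88 \cdot 113^{2}\right) - 317504 = \left(- \frac{5}{8} - 1123672\right) - 317504 = - \frac{8989381}{8} - 317504 = - \frac{11529413}{8}$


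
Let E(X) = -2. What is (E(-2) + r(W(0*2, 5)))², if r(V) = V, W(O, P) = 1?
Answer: 1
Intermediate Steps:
(E(-2) + r(W(0*2, 5)))² = (-2 + 1)² = (-1)² = 1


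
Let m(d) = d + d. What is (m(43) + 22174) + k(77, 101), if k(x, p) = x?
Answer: 22337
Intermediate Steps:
m(d) = 2*d
(m(43) + 22174) + k(77, 101) = (2*43 + 22174) + 77 = (86 + 22174) + 77 = 22260 + 77 = 22337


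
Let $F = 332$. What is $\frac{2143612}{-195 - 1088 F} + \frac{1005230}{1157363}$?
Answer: $- \frac{2117636035626}{418283719193} \approx -5.0627$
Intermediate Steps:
$\frac{2143612}{-195 - 1088 F} + \frac{1005230}{1157363} = \frac{2143612}{-195 - 361216} + \frac{1005230}{1157363} = \frac{2143612}{-195 - 361216} + 1005230 \cdot \frac{1}{1157363} = \frac{2143612}{-361411} + \frac{1005230}{1157363} = 2143612 \left(- \frac{1}{361411}\right) + \frac{1005230}{1157363} = - \frac{2143612}{361411} + \frac{1005230}{1157363} = - \frac{2117636035626}{418283719193}$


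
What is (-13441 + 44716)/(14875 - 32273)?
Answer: -31275/17398 ≈ -1.7976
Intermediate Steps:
(-13441 + 44716)/(14875 - 32273) = 31275/(-17398) = 31275*(-1/17398) = -31275/17398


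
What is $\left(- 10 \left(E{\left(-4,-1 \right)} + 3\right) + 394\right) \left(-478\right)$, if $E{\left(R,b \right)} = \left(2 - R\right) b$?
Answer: $-202672$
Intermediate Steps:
$E{\left(R,b \right)} = b \left(2 - R\right)$
$\left(- 10 \left(E{\left(-4,-1 \right)} + 3\right) + 394\right) \left(-478\right) = \left(- 10 \left(- (2 - -4) + 3\right) + 394\right) \left(-478\right) = \left(- 10 \left(- (2 + 4) + 3\right) + 394\right) \left(-478\right) = \left(- 10 \left(\left(-1\right) 6 + 3\right) + 394\right) \left(-478\right) = \left(- 10 \left(-6 + 3\right) + 394\right) \left(-478\right) = \left(\left(-10\right) \left(-3\right) + 394\right) \left(-478\right) = \left(30 + 394\right) \left(-478\right) = 424 \left(-478\right) = -202672$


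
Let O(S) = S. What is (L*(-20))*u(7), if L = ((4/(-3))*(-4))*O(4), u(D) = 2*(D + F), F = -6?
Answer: -2560/3 ≈ -853.33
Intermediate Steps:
u(D) = -12 + 2*D (u(D) = 2*(D - 6) = 2*(-6 + D) = -12 + 2*D)
L = 64/3 (L = ((4/(-3))*(-4))*4 = ((4*(-⅓))*(-4))*4 = -4/3*(-4)*4 = (16/3)*4 = 64/3 ≈ 21.333)
(L*(-20))*u(7) = ((64/3)*(-20))*(-12 + 2*7) = -1280*(-12 + 14)/3 = -1280/3*2 = -2560/3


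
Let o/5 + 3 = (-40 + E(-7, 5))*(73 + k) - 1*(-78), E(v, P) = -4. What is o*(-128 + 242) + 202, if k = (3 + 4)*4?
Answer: -2490128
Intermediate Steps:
k = 28 (k = 7*4 = 28)
o = -21845 (o = -15 + 5*((-40 - 4)*(73 + 28) - 1*(-78)) = -15 + 5*(-44*101 + 78) = -15 + 5*(-4444 + 78) = -15 + 5*(-4366) = -15 - 21830 = -21845)
o*(-128 + 242) + 202 = -21845*(-128 + 242) + 202 = -21845*114 + 202 = -2490330 + 202 = -2490128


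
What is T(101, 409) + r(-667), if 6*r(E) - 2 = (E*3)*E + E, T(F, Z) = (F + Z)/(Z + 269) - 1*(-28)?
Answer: 75380860/339 ≈ 2.2236e+5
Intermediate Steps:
T(F, Z) = 28 + (F + Z)/(269 + Z) (T(F, Z) = (F + Z)/(269 + Z) + 28 = 28 + (F + Z)/(269 + Z))
r(E) = ⅓ + E²/2 + E/6 (r(E) = ⅓ + ((E*3)*E + E)/6 = ⅓ + ((3*E)*E + E)/6 = ⅓ + (3*E² + E)/6 = ⅓ + (E + 3*E²)/6 = ⅓ + (E²/2 + E/6) = ⅓ + E²/2 + E/6)
T(101, 409) + r(-667) = (7532 + 101 + 29*409)/(269 + 409) + (⅓ + (½)*(-667)² + (⅙)*(-667)) = (7532 + 101 + 11861)/678 + (⅓ + (½)*444889 - 667/6) = (1/678)*19494 + (⅓ + 444889/2 - 667/6) = 3249/113 + 667001/3 = 75380860/339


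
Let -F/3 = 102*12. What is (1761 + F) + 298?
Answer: -1613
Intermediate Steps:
F = -3672 (F = -306*12 = -3*1224 = -3672)
(1761 + F) + 298 = (1761 - 3672) + 298 = -1911 + 298 = -1613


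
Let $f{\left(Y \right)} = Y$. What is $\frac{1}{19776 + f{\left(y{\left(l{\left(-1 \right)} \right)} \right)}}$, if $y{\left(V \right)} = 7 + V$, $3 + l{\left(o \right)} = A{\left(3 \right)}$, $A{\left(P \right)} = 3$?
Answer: $\frac{1}{19783} \approx 5.0548 \cdot 10^{-5}$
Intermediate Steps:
$l{\left(o \right)} = 0$ ($l{\left(o \right)} = -3 + 3 = 0$)
$\frac{1}{19776 + f{\left(y{\left(l{\left(-1 \right)} \right)} \right)}} = \frac{1}{19776 + \left(7 + 0\right)} = \frac{1}{19776 + 7} = \frac{1}{19783}$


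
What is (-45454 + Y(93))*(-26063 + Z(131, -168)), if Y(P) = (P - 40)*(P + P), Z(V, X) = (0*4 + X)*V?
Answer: 1711135316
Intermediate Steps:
Z(V, X) = V*X (Z(V, X) = (0 + X)*V = X*V = V*X)
Y(P) = 2*P*(-40 + P) (Y(P) = (-40 + P)*(2*P) = 2*P*(-40 + P))
(-45454 + Y(93))*(-26063 + Z(131, -168)) = (-45454 + 2*93*(-40 + 93))*(-26063 + 131*(-168)) = (-45454 + 2*93*53)*(-26063 - 22008) = (-45454 + 9858)*(-48071) = -35596*(-48071) = 1711135316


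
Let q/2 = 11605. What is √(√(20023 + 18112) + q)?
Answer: √(23210 + √38135) ≈ 152.99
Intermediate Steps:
q = 23210 (q = 2*11605 = 23210)
√(√(20023 + 18112) + q) = √(√(20023 + 18112) + 23210) = √(√38135 + 23210) = √(23210 + √38135)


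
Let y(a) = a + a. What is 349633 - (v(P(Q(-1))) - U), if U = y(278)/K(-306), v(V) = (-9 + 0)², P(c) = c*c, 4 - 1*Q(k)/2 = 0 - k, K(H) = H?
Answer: 53481178/153 ≈ 3.4955e+5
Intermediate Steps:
Q(k) = 8 + 2*k (Q(k) = 8 - 2*(0 - k) = 8 - (-2)*k = 8 + 2*k)
P(c) = c²
y(a) = 2*a
v(V) = 81 (v(V) = (-9)² = 81)
U = -278/153 (U = (2*278)/(-306) = 556*(-1/306) = -278/153 ≈ -1.8170)
349633 - (v(P(Q(-1))) - U) = 349633 - (81 - 1*(-278/153)) = 349633 - (81 + 278/153) = 349633 - 1*12671/153 = 349633 - 12671/153 = 53481178/153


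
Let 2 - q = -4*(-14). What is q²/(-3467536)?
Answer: -729/866884 ≈ -0.00084094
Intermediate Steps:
q = -54 (q = 2 - (-4)*(-14) = 2 - 1*56 = 2 - 56 = -54)
q²/(-3467536) = (-54)²/(-3467536) = 2916*(-1/3467536) = -729/866884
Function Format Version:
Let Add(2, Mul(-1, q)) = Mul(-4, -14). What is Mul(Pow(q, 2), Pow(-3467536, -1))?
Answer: Rational(-729, 866884) ≈ -0.00084094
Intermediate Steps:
q = -54 (q = Add(2, Mul(-1, Mul(-4, -14))) = Add(2, Mul(-1, 56)) = Add(2, -56) = -54)
Mul(Pow(q, 2), Pow(-3467536, -1)) = Mul(Pow(-54, 2), Pow(-3467536, -1)) = Mul(2916, Rational(-1, 3467536)) = Rational(-729, 866884)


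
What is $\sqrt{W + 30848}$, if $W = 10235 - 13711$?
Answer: $2 \sqrt{6843} \approx 165.44$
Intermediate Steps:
$W = -3476$
$\sqrt{W + 30848} = \sqrt{-3476 + 30848} = \sqrt{27372} = 2 \sqrt{6843}$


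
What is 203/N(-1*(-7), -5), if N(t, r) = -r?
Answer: 203/5 ≈ 40.600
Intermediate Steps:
203/N(-1*(-7), -5) = 203/(-1*(-5)) = 203/5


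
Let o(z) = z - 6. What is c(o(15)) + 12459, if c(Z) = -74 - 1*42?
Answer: 12343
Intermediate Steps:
o(z) = -6 + z
c(Z) = -116 (c(Z) = -74 - 42 = -116)
c(o(15)) + 12459 = -116 + 12459 = 12343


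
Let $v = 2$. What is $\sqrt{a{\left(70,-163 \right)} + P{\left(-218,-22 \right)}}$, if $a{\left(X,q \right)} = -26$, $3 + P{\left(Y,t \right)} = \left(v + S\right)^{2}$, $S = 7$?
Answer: $2 \sqrt{13} \approx 7.2111$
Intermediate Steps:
$P{\left(Y,t \right)} = 78$ ($P{\left(Y,t \right)} = -3 + \left(2 + 7\right)^{2} = -3 + 9^{2} = -3 + 81 = 78$)
$\sqrt{a{\left(70,-163 \right)} + P{\left(-218,-22 \right)}} = \sqrt{-26 + 78} = \sqrt{52} = 2 \sqrt{13}$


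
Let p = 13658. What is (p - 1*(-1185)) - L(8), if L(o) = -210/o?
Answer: 59477/4 ≈ 14869.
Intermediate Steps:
(p - 1*(-1185)) - L(8) = (13658 - 1*(-1185)) - (-210)/8 = (13658 + 1185) - (-210)/8 = 14843 - 1*(-105/4) = 14843 + 105/4 = 59477/4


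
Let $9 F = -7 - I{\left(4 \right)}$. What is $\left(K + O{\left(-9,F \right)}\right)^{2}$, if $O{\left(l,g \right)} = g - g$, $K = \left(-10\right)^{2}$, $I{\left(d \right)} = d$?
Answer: $10000$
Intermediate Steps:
$K = 100$
$F = - \frac{11}{9}$ ($F = \frac{-7 - 4}{9} = \frac{1}{9} \left(-11\right) = - \frac{11}{9} \approx -1.2222$)
$O{\left(l,g \right)} = 0$
$\left(K + O{\left(-9,F \right)}\right)^{2} = \left(100 + 0\right)^{2} = 100^{2} = 10000$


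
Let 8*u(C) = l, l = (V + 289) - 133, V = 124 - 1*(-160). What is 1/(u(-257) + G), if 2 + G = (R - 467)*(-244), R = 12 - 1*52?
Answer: 1/123761 ≈ 8.0801e-6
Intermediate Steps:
R = -40 (R = 12 - 52 = -40)
V = 284 (V = 124 + 160 = 284)
l = 440 (l = (284 + 289) - 133 = 573 - 133 = 440)
u(C) = 55 (u(C) = (⅛)*440 = 55)
G = 123706 (G = -2 + (-40 - 467)*(-244) = -2 - 507*(-244) = -2 + 123708 = 123706)
1/(u(-257) + G) = 1/(55 + 123706) = 1/123761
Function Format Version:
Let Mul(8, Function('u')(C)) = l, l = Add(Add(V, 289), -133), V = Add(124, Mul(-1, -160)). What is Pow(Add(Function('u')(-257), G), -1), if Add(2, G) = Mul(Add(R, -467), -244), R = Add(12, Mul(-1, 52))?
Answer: Rational(1, 123761) ≈ 8.0801e-6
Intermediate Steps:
R = -40 (R = Add(12, -52) = -40)
V = 284 (V = Add(124, 160) = 284)
l = 440 (l = Add(Add(284, 289), -133) = Add(573, -133) = 440)
Function('u')(C) = 55 (Function('u')(C) = Mul(Rational(1, 8), 440) = 55)
G = 123706 (G = Add(-2, Mul(Add(-40, -467), -244)) = Add(-2, Mul(-507, -244)) = Add(-2, 123708) = 123706)
Pow(Add(Function('u')(-257), G), -1) = Pow(Add(55, 123706), -1) = Pow(123761, -1) = Rational(1, 123761)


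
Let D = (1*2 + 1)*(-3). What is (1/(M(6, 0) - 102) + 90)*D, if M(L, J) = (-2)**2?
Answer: -79371/98 ≈ -809.91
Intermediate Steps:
M(L, J) = 4
D = -9 (D = (2 + 1)*(-3) = 3*(-3) = -9)
(1/(M(6, 0) - 102) + 90)*D = (1/(4 - 102) + 90)*(-9) = (1/(-98) + 90)*(-9) = (-1/98 + 90)*(-9) = (8819/98)*(-9) = -79371/98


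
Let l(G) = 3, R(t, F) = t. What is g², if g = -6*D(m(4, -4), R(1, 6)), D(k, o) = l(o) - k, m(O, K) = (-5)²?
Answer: 17424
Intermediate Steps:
m(O, K) = 25
D(k, o) = 3 - k
g = 132 (g = -6*(3 - 1*25) = -6*(3 - 25) = -6*(-22) = 132)
g² = 132² = 17424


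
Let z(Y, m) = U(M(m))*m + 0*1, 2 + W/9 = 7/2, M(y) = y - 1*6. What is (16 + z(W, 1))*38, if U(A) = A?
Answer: 418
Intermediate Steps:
M(y) = -6 + y (M(y) = y - 6 = -6 + y)
W = 27/2 (W = -18 + 9*(7/2) = -18 + 63/2 = 27/2 ≈ 13.500)
z(Y, m) = m*(-6 + m) (z(Y, m) = (-6 + m)*m + 0*1 = m*(-6 + m) + 0 = m*(-6 + m))
(16 + z(W, 1))*38 = (16 + 1*(-6 + 1))*38 = (16 + 1*(-5))*38 = (16 - 5)*38 = 11*38 = 418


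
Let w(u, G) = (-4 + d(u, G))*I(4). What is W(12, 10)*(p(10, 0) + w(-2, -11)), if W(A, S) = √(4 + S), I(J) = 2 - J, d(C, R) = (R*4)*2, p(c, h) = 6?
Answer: 190*√14 ≈ 710.92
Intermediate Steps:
d(C, R) = 8*R (d(C, R) = (4*R)*2 = 8*R)
w(u, G) = 8 - 16*G (w(u, G) = (-4 + 8*G)*(2 - 1*4) = (-4 + 8*G)*(2 - 4) = (-4 + 8*G)*(-2) = 8 - 16*G)
W(12, 10)*(p(10, 0) + w(-2, -11)) = √(4 + 10)*(6 + (8 - 16*(-11))) = √14*(6 + (8 + 176)) = √14*(6 + 184) = √14*190 = 190*√14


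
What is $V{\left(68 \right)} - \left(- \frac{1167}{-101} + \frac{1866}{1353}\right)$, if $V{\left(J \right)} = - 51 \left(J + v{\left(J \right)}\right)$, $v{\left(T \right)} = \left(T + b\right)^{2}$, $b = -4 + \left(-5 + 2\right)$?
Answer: $- \frac{8802818828}{45551} \approx -1.9325 \cdot 10^{5}$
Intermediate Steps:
$b = -7$ ($b = -4 - 3 = -7$)
$v{\left(T \right)} = \left(-7 + T\right)^{2}$ ($v{\left(T \right)} = \left(T - 7\right)^{2} = \left(-7 + T\right)^{2}$)
$V{\left(J \right)} = - 51 J - 51 \left(-7 + J\right)^{2}$ ($V{\left(J \right)} = - 51 \left(J + \left(-7 + J\right)^{2}\right) = - 51 J - 51 \left(-7 + J\right)^{2}$)
$V{\left(68 \right)} - \left(- \frac{1167}{-101} + \frac{1866}{1353}\right) = \left(\left(-51\right) 68 - 51 \left(-7 + 68\right)^{2}\right) - \left(- \frac{1167}{-101} + \frac{1866}{1353}\right) = \left(-3468 - 51 \cdot 61^{2}\right) - \left(\left(-1167\right) \left(- \frac{1}{101}\right) + 1866 \cdot \frac{1}{1353}\right) = \left(-3468 - 189771\right) - \left(\frac{1167}{101} + \frac{622}{451}\right) = \left(-3468 - 189771\right) - \frac{589139}{45551} = -193239 - \frac{589139}{45551} = - \frac{8802818828}{45551}$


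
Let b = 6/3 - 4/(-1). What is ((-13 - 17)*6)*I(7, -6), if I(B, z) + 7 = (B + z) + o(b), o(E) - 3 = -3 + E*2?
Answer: -1080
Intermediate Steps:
b = 6 (b = 6*(⅓) - 4*(-1) = 2 + 4 = 6)
o(E) = 2*E (o(E) = 3 + (-3 + E*2) = 3 + (-3 + 2*E) = 2*E)
I(B, z) = 5 + B + z (I(B, z) = -7 + ((B + z) + 2*6) = -7 + ((B + z) + 12) = -7 + (12 + B + z) = 5 + B + z)
((-13 - 17)*6)*I(7, -6) = ((-13 - 17)*6)*(5 + 7 - 6) = -30*6*6 = -180*6 = -1080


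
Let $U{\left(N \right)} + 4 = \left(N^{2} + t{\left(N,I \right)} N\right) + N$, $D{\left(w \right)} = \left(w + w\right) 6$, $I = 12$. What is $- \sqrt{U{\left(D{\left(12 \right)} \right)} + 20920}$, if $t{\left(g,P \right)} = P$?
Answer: $- 6 \sqrt{1209} \approx -208.62$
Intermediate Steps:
$D{\left(w \right)} = 12 w$ ($D{\left(w \right)} = 2 w 6 = 12 w$)
$U{\left(N \right)} = -4 + N^{2} + 13 N$ ($U{\left(N \right)} = -4 + \left(\left(N^{2} + 12 N\right) + N\right) = -4 + \left(N^{2} + 13 N\right) = -4 + N^{2} + 13 N$)
$- \sqrt{U{\left(D{\left(12 \right)} \right)} + 20920} = - \sqrt{\left(-4 + \left(12 \cdot 12\right)^{2} + 13 \cdot 12 \cdot 12\right) + 20920} = - \sqrt{\left(-4 + 144^{2} + 13 \cdot 144\right) + 20920} = - \sqrt{\left(-4 + 20736 + 1872\right) + 20920} = - \sqrt{22604 + 20920} = - \sqrt{43524} = - 6 \sqrt{1209}$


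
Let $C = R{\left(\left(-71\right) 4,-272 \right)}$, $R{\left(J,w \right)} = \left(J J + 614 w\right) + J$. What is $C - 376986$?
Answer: $-463622$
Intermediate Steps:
$R{\left(J,w \right)} = J + J^{2} + 614 w$ ($R{\left(J,w \right)} = \left(J^{2} + 614 w\right) + J = J + J^{2} + 614 w$)
$C = -86636$ ($C = \left(-71\right) 4 + \left(\left(-71\right) 4\right)^{2} + 614 \left(-272\right) = -284 + \left(-284\right)^{2} - 167008 = -284 + 80656 - 167008 = -86636$)
$C - 376986 = -86636 - 376986 = -463622$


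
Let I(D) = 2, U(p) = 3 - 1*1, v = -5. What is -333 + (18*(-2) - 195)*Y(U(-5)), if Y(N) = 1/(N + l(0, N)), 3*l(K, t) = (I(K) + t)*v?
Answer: -567/2 ≈ -283.50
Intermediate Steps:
U(p) = 2 (U(p) = 3 - 1 = 2)
l(K, t) = -10/3 - 5*t/3 (l(K, t) = ((2 + t)*(-5))/3 = (-10 - 5*t)/3 = -10/3 - 5*t/3)
Y(N) = 1/(-10/3 - 2*N/3) (Y(N) = 1/(N + (-10/3 - 5*N/3)) = 1/(-10/3 - 2*N/3))
-333 + (18*(-2) - 195)*Y(U(-5)) = -333 + (18*(-2) - 195)*(3/(2*(-5 - 1*2))) = -333 + (-36 - 195)*(3/(2*(-5 - 2))) = -333 - 693/(2*(-7)) = -333 - 693*(-1)/(2*7) = -333 - 231*(-3/14) = -333 + 99/2 = -567/2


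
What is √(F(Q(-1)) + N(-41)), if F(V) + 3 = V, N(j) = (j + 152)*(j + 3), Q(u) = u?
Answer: I*√4222 ≈ 64.977*I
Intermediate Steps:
N(j) = (3 + j)*(152 + j) (N(j) = (152 + j)*(3 + j) = (3 + j)*(152 + j))
F(V) = -3 + V
√(F(Q(-1)) + N(-41)) = √((-3 - 1) + (456 + (-41)² + 155*(-41))) = √(-4 + (456 + 1681 - 6355)) = √(-4 - 4218) = √(-4222) = I*√4222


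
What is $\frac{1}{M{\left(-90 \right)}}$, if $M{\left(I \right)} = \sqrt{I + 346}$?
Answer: $\frac{1}{16} \approx 0.0625$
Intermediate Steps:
$M{\left(I \right)} = \sqrt{346 + I}$
$\frac{1}{M{\left(-90 \right)}} = \frac{1}{\sqrt{346 - 90}} = \frac{1}{\sqrt{256}} = \frac{1}{16}$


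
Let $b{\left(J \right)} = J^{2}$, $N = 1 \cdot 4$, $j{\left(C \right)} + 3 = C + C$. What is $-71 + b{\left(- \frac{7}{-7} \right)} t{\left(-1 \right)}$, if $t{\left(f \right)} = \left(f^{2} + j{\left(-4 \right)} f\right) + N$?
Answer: $-55$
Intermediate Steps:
$j{\left(C \right)} = -3 + 2 C$ ($j{\left(C \right)} = -3 + \left(C + C\right) = -3 + 2 C$)
$N = 4$
$t{\left(f \right)} = 4 + f^{2} - 11 f$ ($t{\left(f \right)} = \left(f^{2} + \left(-3 + 2 \left(-4\right)\right) f\right) + 4 = \left(f^{2} + \left(-3 - 8\right) f\right) + 4 = \left(f^{2} - 11 f\right) + 4 = 4 + f^{2} - 11 f$)
$-71 + b{\left(- \frac{7}{-7} \right)} t{\left(-1 \right)} = -71 + \left(- \frac{7}{-7}\right)^{2} \left(4 + \left(-1\right)^{2} - -11\right) = -71 + \left(\left(-7\right) \left(- \frac{1}{7}\right)\right)^{2} \left(4 + 1 + 11\right) = -71 + 1^{2} \cdot 16 = -71 + 1 \cdot 16 = -71 + 16 = -55$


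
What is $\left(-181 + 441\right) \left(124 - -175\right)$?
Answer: $77740$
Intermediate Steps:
$\left(-181 + 441\right) \left(124 - -175\right) = 260 \left(124 + 175\right) = 260 \cdot 299 = 77740$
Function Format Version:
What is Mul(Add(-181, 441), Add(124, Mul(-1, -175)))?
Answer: 77740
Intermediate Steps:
Mul(Add(-181, 441), Add(124, Mul(-1, -175))) = Mul(260, Add(124, 175)) = Mul(260, 299) = 77740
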